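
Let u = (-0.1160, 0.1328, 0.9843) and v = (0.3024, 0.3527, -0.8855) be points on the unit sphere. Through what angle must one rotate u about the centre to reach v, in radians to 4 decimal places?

u·v = -0.8598; |u| = 1.0000, |v| = 1.0000.
cos θ = (u·v)/(|u||v|) = -0.8599, so θ = 2.6058 rad.

2.6058 rad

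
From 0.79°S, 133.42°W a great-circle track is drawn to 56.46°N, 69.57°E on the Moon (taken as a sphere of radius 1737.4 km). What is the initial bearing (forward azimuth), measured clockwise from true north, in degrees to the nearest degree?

345°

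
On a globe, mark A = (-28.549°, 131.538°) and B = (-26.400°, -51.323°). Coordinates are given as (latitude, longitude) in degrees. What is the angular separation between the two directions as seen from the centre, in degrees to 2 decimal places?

124.98°

In radians: φ₁ = -0.4983, φ₂ = -0.4608, Δλ = 177.139° = 3.0917 rad.
Haversine: a = sin²(Δφ/2) + cos φ₁ cos φ₂ sin²(Δλ/2) = 0.0004 + (0.8784)(0.8957)(0.9994) = 0.78666.
Central angle c = 2·arcsin(√a) = 2.18135 rad.
So the angular separation is 124.98°.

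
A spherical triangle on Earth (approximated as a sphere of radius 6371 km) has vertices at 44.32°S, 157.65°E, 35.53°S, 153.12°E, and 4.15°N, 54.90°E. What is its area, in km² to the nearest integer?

7666929 km²

Side lengths (central angles): a = 1.7296, b = 1.7804, c = 0.1649 rad; semiperimeter s = 1.8374.
By l'Huilier's theorem, tan(E/4) = √[tan(s/2) tan((s−a)/2) tan((s−b)/2) tan((s−c)/2)], giving spherical excess E = 0.1889 rad.
Area = E·R² = 0.1889 × (6371)² ≈ 7666929 km².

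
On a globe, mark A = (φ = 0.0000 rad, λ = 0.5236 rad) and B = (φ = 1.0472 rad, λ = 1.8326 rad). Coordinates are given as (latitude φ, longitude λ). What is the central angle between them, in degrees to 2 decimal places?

82.56°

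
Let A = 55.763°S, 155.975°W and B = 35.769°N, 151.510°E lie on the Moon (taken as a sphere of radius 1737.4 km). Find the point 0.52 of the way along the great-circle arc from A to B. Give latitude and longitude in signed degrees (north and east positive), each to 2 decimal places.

Central angle δ = 1.7777 rad. Interpolating on the sphere with fraction f = 0.52:
P = [sin((1−f)δ)·A + sin(fδ)·B] / sin δ = 0.7699·A + 0.8157·B in Cartesian coordinates,
giving P = (-0.9773, 0.1393, -0.1597), i.e. latitude -9.19°, longitude 171.89°.

-9.19°, 171.89°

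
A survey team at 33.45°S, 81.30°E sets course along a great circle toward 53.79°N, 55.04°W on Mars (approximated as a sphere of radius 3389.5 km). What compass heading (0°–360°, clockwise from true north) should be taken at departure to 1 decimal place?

317.0°

With φ₁ = -0.5838, φ₂ = 0.9388, Δλ = -2.3796 rad, the forward-azimuth formula gives
θ = atan2( sin Δλ cos φ₂ , cos φ₁ sin φ₂ − sin φ₁ cos φ₂ cos Δλ ) = atan2(-0.4078, 0.4376) = -42.98°.
Adding 360° brings this into [0°, 360°): 317.0°.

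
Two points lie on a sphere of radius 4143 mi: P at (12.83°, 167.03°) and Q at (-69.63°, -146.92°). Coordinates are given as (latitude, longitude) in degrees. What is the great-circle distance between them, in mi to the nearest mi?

6394 mi

In radians: φ₁ = 0.2239, φ₂ = -1.2153, Δλ = 46.050° = 0.8037 rad.
cos c = sin φ₁ sin φ₂ + cos φ₁ cos φ₂ cos Δλ = (0.2221)(-0.9375) + (0.9750)(0.3481)(0.6940) = 0.02738,
so c = arccos(0.02738) = 1.54342 rad.
Distance = R·c = 4143 × 1.5434 ≈ 6394 mi.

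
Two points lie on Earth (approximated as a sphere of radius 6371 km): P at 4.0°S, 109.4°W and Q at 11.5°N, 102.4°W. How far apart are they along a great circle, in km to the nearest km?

1889 km

With latitudes φ₁ = -4.000°, φ₂ = 11.500° and longitude difference Δλ = 7.000°:
cos c = sin φ₁ sin φ₂ + cos φ₁ cos φ₂ cos Δλ = (-0.0698)(0.1994) + (0.9976)(0.9799)(0.9925) = 0.95634,
so c = arccos(0.95634) = 0.29657 rad.
Distance = R·c = 6371 × 0.2966 ≈ 1889 km.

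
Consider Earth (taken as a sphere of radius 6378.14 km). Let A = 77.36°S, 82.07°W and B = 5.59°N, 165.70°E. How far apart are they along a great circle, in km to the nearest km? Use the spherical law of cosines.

11157 km

Let φ₁ = -1.3502 rad, φ₂ = 0.0976 rad, and Δλ = -1.9588 rad.
cos c = sin φ₁ sin φ₂ + cos φ₁ cos φ₂ cos Δλ = (-0.9758)(0.0974) + (0.2188)(0.9952)(-0.3783) = -0.17744,
so c = arccos(-0.17744) = 1.74918 rad.
Distance = R·c = 6378.14 × 1.7492 ≈ 11157 km.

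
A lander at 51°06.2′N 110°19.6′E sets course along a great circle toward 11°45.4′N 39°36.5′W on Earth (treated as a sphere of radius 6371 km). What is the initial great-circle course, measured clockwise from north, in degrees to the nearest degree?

328°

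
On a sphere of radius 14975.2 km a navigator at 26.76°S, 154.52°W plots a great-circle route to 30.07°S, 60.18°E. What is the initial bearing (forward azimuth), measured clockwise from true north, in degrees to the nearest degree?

213°

Δλ = -145.300° = -2.5360 rad.
y = sin Δλ · cos φ₂ = (-0.5693)(0.8654) = -0.4927
x = cos φ₁ sin φ₂ − sin φ₁ cos φ₂ cos Δλ = (0.8929)(-0.5011) − (-0.4503)(0.8654)(-0.8221) = -0.7677
θ = atan2(y, x) = -147.31°; adding 360° gives 213°.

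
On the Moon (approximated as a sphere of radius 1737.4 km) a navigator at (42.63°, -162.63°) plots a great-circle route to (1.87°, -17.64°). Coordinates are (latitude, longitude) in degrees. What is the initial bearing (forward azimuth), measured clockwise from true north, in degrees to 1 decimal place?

44.8°

With φ₁ = 0.7440, φ₂ = 0.0326, Δλ = 2.5306 rad, the forward-azimuth formula gives
θ = atan2( sin Δλ cos φ₂ , cos φ₁ sin φ₂ − sin φ₁ cos φ₂ cos Δλ ) = atan2(0.5734, 0.5784) = 44.75°.
So the initial bearing is 44.8°.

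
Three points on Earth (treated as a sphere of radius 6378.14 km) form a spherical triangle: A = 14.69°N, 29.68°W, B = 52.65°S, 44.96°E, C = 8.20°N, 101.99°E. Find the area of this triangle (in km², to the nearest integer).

Side lengths (central angles): a = 1.3557, b = 2.2148, c = 1.6170 rad; semiperimeter s = 2.5937.
By l'Huilier's theorem, tan(E/4) = √[tan(s/2) tan((s−a)/2) tan((s−b)/2) tan((s−c)/2)], giving spherical excess E = 1.8810 rad.
Area = E·R² = 1.8810 × (6378.14)² ≈ 76518749 km².

76518749 km²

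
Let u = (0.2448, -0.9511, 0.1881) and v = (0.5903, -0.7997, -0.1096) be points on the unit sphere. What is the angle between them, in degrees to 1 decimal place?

u·v = 0.8845; |u| = 0.9999, |v| = 1.0000.
cos θ = (u·v)/(|u||v|) = 0.8845, so θ = 27.8°.

27.8°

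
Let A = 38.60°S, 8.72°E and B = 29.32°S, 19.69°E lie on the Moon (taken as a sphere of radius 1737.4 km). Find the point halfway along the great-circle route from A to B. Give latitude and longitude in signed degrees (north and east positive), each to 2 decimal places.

Central angle δ = 0.2265 rad. Interpolating on the sphere with fraction f = 0.5:
P = [sin((1−f)δ)·A + sin(fδ)·B] / sin δ = 0.5032·A + 0.5032·B in Cartesian coordinates,
giving P = (0.8018, 0.2075, -0.5604), i.e. latitude -34.08°, longitude 14.51°.

-34.08°, 14.51°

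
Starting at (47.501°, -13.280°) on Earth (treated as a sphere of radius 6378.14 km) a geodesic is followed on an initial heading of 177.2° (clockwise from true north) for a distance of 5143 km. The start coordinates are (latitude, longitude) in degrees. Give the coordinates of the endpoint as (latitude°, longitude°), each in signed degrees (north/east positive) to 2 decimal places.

Angular distance δ = d/R = 5143/6378.14 = 0.80635 rad; initial bearing θ = 3.0927 rad.
sin φ₂ = sin φ₁ cos δ + cos φ₁ sin δ cos θ = (0.7373)(0.6921) + (0.6756)(0.7218)(-0.9988) = 0.0233, so φ₂ = 1.33°.
Δλ = atan2(sin θ sin δ cos φ₁, cos δ − sin φ₁ sin φ₂) = atan2(0.0238, 0.6750) = 2.021°.
λ₂ = -13.280° + 2.021° = -11.26°.

1.33°, -11.26°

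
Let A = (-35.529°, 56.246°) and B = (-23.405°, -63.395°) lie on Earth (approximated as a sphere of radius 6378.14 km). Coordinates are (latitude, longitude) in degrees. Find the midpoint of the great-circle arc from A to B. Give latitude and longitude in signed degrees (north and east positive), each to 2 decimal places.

Central angle δ = 1.7098 rad. Interpolating on the sphere with fraction f = 0.5:
P = [sin((1−f)δ)·A + sin(fδ)·B] / sin δ = 0.7618·A + 0.7618·B in Cartesian coordinates,
giving P = (0.6576, -0.1096, -0.7453), i.e. latitude -48.19°, longitude -9.47°.

-48.19°, -9.47°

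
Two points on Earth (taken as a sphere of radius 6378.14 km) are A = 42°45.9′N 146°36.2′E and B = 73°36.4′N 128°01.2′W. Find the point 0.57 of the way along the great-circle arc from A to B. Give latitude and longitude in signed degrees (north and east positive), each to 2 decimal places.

66.29°, 172.25°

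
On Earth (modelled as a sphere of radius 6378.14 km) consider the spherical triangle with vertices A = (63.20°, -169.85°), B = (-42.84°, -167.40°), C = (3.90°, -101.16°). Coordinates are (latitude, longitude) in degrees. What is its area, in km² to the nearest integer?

51764713 km²

Side lengths (central angles): a = 1.3197, b = 1.3447, c = 1.8511 rad; semiperimeter s = 2.2577.
By l'Huilier's theorem, tan(E/4) = √[tan(s/2) tan((s−a)/2) tan((s−b)/2) tan((s−c)/2)], giving spherical excess E = 1.2725 rad.
Area = E·R² = 1.2725 × (6378.14)² ≈ 51764713 km².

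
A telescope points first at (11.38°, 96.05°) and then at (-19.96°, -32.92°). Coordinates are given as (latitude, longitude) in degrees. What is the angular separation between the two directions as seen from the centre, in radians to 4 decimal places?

Let φ₁ = 0.1986 rad, φ₂ = -0.3484 rad, and Δλ = -2.2510 rad.
Haversine: a = sin²(Δφ/2) + cos φ₁ cos φ₂ sin²(Δλ/2) = 0.0730 + (0.9803)(0.9399)(0.8145) = 0.82343.
Central angle c = 2·arcsin(√a) = 2.27427 rad.
So the angular separation is 2.2743 rad.

2.2743 rad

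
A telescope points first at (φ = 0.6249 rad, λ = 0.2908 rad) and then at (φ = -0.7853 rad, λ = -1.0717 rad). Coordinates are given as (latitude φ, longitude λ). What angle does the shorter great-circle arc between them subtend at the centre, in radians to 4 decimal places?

1.8703 rad

Let φ₁ = 0.6249 rad, φ₂ = -0.7853 rad, and Δλ = -1.3625 rad.
cos c = sin φ₁ sin φ₂ + cos φ₁ cos φ₂ cos Δλ = (0.5850)(-0.7070) + (0.8110)(0.7072)(0.2068) = -0.29503,
so c = arccos(-0.29503) = 1.87028 rad.
So the angular separation is 1.8703 rad.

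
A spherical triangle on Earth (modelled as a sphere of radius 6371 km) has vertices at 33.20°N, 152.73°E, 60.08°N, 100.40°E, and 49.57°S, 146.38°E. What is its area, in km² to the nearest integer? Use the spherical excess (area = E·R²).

Side lengths (central angles): a = 2.0208, b = 1.4480, c = 0.7530 rad; semiperimeter s = 2.1109.
By l'Huilier's theorem, tan(E/4) = √[tan(s/2) tan((s−a)/2) tan((s−b)/2) tan((s−c)/2)], giving spherical excess E = 0.5903 rad.
Area = E·R² = 0.5903 × (6371)² ≈ 23959515 km².

23959515 km²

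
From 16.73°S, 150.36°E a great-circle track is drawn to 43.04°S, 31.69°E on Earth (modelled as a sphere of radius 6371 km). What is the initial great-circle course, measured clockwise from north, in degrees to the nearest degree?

Δλ = -118.670° = -2.0712 rad.
y = sin Δλ · cos φ₂ = (-0.8774)(0.7309) = -0.6413
x = cos φ₁ sin φ₂ − sin φ₁ cos φ₂ cos Δλ = (0.9577)(-0.6825) − (-0.2879)(0.7309)(-0.4798) = -0.7546
θ = atan2(y, x) = -139.64°; adding 360° gives 220°.

220°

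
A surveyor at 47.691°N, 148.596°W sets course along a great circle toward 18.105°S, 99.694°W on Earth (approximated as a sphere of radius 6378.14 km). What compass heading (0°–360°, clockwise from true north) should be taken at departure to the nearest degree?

With φ₁ = 0.8324, φ₂ = -0.3160, Δλ = 0.8535 rad, the forward-azimuth formula gives
θ = atan2( sin Δλ cos φ₂ , cos φ₁ sin φ₂ − sin φ₁ cos φ₂ cos Δλ ) = atan2(0.7163, -0.6712) = 133.14°.
So the initial bearing is 133°.

133°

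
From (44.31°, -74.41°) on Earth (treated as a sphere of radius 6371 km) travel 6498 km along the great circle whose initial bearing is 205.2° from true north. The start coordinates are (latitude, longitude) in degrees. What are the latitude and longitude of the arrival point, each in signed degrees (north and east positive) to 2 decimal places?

Angular distance δ = d/R = 6498/6371 = 1.01993 rad; initial bearing θ = 3.5814 rad.
sin φ₂ = sin φ₁ cos δ + cos φ₁ sin δ cos θ = (0.6985)(0.5234) + (0.7156)(0.8521)(-0.9048) = -0.1861, so φ₂ = -10.72°.
Δλ = atan2(sin θ sin δ cos φ₁, cos δ − sin φ₁ sin φ₂) = atan2(-0.2596, 0.6534) = -21.669°.
λ₂ = -74.410° − 21.669° = -96.08°.

-10.72°, -96.08°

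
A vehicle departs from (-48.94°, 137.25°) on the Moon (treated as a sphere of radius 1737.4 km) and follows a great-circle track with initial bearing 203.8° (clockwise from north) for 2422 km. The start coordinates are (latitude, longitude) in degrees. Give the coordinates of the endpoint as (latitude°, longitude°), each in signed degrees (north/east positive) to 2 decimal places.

-46.40°, -7.57°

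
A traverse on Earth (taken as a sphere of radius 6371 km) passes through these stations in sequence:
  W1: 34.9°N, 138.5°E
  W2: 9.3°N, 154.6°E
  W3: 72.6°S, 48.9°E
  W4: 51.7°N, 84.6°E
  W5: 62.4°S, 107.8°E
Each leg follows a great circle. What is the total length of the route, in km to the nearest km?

Leg W1→W2: central angle 0.5154 rad, distance 3283.7 km.
Leg W2→W3: central angle 1.8071 rad, distance 11512.7 km.
Leg W3→W4: central angle 2.2122 rad, distance 14094.2 km.
Leg W4→W5: central angle 2.0170 rad, distance 12850.3 km.
Total: 3283.7 + 11512.7 + 14094.2 + 12850.3 ≈ 41741 km.

41741 km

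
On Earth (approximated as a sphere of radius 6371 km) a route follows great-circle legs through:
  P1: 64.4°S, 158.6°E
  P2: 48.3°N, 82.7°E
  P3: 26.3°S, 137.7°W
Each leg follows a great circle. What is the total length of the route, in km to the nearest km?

Leg P1→P2: central angle 2.2185 rad, distance 14133.8 km.
Leg P2→P3: central angle 2.4734 rad, distance 15758.3 km.
Total: 14133.8 + 15758.3 ≈ 29892 km.

29892 km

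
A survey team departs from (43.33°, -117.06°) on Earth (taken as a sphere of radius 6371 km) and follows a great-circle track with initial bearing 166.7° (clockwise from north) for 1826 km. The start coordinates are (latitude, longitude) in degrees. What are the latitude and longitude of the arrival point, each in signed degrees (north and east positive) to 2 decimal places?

27.26°, -112.86°

Angular distance δ = d/R = 1826/6371 = 0.28661 rad; initial bearing θ = 2.9095 rad.
sin φ₂ = sin φ₁ cos δ + cos φ₁ sin δ cos θ = (0.6862)(0.9592) + (0.7274)(0.2827)(-0.9732) = 0.4581, so φ₂ = 27.26°.
Δλ = atan2(sin θ sin δ cos φ₁, cos δ − sin φ₁ sin φ₂) = atan2(0.0473, 0.6449) = 4.196°.
λ₂ = -117.060° + 4.196° = -112.86°.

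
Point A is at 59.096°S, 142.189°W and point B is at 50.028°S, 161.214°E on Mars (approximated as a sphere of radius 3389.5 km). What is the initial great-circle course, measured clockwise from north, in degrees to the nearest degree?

260°

Δλ = -56.597° = -0.9878 rad.
y = sin Δλ · cos φ₂ = (-0.8348)(0.6424) = -0.5363
x = cos φ₁ sin φ₂ − sin φ₁ cos φ₂ cos Δλ = (0.5136)(-0.7664) − (-0.8580)(0.6424)(0.5505) = -0.0901
θ = atan2(y, x) = -99.54°; adding 360° gives 260°.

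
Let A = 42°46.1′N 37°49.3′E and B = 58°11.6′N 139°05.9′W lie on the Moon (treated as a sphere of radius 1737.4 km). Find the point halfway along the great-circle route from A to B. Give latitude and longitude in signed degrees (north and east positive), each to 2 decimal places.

The central angle between A and B is δ = 1.3789 rad.
With f = 0.5, the slerp weights are sin((1−f)δ)/sin δ = 0.6480 and sin(fδ)/sin δ = 0.6480.
Weighted sum of the unit vectors: (0.6480)·(0.5799,0.4502,0.6790) + (0.6480)·(-0.3984,-0.3451,0.8498) = (0.1176, 0.0681, 0.9907).
Converting back: φ = atan2(z, √(x²+y²)) = 82.19°, λ = atan2(y, x) = 30.06°.

82.19°, 30.06°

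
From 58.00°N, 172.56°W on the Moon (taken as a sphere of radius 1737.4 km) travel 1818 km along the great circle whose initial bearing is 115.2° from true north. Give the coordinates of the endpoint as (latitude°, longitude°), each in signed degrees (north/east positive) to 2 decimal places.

Angular distance δ = d/R = 1818/1737.4 = 1.04639 rad; initial bearing θ = 2.0106 rad.
sin φ₂ = sin φ₁ cos δ + cos φ₁ sin δ cos θ = (0.8480)(0.5007) + (0.5299)(0.8656)(-0.4258) = 0.2293, so φ₂ = 13.26°.
Δλ = atan2(sin θ sin δ cos φ₁, cos δ − sin φ₁ sin φ₂) = atan2(0.4151, 0.3062) = 53.579°.
λ₂ = -172.560° + 53.579° = -118.98°.

13.26°, -118.98°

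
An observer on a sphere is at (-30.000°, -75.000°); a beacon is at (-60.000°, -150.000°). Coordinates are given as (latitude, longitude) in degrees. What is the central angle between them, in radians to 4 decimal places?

0.9943 rad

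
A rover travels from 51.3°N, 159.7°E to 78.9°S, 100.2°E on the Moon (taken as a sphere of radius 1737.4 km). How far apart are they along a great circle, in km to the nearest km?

In radians: φ₁ = 0.8954, φ₂ = -1.3771, Δλ = -59.500° = -1.0385 rad.
cos c = sin φ₁ sin φ₂ + cos φ₁ cos φ₂ cos Δλ = (0.7804)(-0.9813) + (0.6252)(0.1925)(0.5075) = -0.70474,
so c = arccos(-0.70474) = 2.35285 rad.
Distance = R·c = 1737.4 × 2.3528 ≈ 4088 km.

4088 km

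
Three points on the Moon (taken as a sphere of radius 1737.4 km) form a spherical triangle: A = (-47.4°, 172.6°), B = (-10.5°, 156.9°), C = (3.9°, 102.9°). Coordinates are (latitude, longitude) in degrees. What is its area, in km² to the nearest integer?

1080555 km²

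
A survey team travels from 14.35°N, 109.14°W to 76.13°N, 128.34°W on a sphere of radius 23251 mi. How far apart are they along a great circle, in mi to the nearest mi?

25410 mi

In radians: φ₁ = 0.2505, φ₂ = 1.3287, Δλ = -19.200° = -0.3351 rad.
Haversine: a = sin²(Δφ/2) + cos φ₁ cos φ₂ sin²(Δλ/2) = 0.2636 + (0.9688)(0.2397)(0.0278) = 0.27003.
Central angle c = 2·arcsin(√a) = 1.09287 rad.
Distance = R·c = 23251 × 1.0929 ≈ 25410 mi.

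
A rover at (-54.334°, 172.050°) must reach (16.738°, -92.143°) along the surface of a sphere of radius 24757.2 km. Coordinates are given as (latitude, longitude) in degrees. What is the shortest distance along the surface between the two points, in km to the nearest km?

With latitudes φ₁ = -54.334°, φ₂ = 16.738° and longitude difference Δλ = 95.807°:
cos c = sin φ₁ sin φ₂ + cos φ₁ cos φ₂ cos Δλ = (-0.8124)(0.2880) + (0.5831)(0.9576)(-0.1012) = -0.29047,
so c = arccos(-0.29047) = 1.86551 rad.
Distance = R·c = 24757.2 × 1.8655 ≈ 46185 km.

46185 km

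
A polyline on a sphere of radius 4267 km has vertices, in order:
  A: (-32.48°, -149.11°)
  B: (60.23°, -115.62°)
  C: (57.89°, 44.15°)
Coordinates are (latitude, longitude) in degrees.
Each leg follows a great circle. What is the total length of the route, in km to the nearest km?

Leg A→B: central angle 1.6879 rad, distance 7202.2 km.
Leg B→C: central angle 1.0615 rad, distance 4529.2 km.
Total: 7202.2 + 4529.2 ≈ 11731 km.

11731 km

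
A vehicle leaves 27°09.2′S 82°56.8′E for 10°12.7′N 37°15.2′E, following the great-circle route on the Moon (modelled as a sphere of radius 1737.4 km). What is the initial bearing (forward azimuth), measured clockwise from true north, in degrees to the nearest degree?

304°

With φ₁ = -0.4739, φ₂ = 0.1782, Δλ = -0.7975 rad, the forward-azimuth formula gives
θ = atan2( sin Δλ cos φ₂ , cos φ₁ sin φ₂ − sin φ₁ cos φ₂ cos Δλ ) = atan2(-0.7043, 0.4715) = -56.20°.
Adding 360° brings this into [0°, 360°): 304°.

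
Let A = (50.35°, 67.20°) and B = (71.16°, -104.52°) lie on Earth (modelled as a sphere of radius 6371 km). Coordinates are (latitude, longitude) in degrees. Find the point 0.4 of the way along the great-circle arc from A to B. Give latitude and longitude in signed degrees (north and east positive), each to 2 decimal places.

The central angle between A and B is δ = 1.0183 rad.
With f = 0.4, the slerp weights are sin((1−f)δ)/sin δ = 0.6739 and sin(fδ)/sin δ = 0.4654.
Weighted sum of the unit vectors: (0.6739)·(0.2473,0.5882,0.7700) + (0.4654)·(-0.0810,-0.3126,0.9464) = (0.1290, 0.2510, 0.9594).
Converting back: φ = atan2(z, √(x²+y²)) = 73.61°, λ = atan2(y, x) = 62.80°.

73.61°, 62.80°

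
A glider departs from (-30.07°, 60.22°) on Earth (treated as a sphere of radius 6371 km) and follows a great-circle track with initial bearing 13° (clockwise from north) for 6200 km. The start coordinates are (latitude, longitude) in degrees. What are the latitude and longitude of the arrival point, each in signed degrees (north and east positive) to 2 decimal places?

24.53°, 72.01°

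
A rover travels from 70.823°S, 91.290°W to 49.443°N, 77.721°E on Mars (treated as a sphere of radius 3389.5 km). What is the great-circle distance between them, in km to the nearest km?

9348 km

In radians: φ₁ = -1.2361, φ₂ = 0.8629, Δλ = 169.011° = 2.9498 rad.
cos c = sin φ₁ sin φ₂ + cos φ₁ cos φ₂ cos Δλ = (-0.9445)(0.7598) + (0.3285)(0.6502)(-0.9817) = -0.92727,
so c = arccos(-0.92727) = 2.75784 rad.
Distance = R·c = 3389.5 × 2.7578 ≈ 9348 km.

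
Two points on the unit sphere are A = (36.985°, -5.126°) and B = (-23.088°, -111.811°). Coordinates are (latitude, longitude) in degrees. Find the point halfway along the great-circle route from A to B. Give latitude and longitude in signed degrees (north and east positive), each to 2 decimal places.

11.49°, -63.88°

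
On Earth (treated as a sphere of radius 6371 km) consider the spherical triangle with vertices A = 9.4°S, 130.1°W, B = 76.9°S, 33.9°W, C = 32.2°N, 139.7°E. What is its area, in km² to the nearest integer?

91161141 km²

Side lengths (central angles): a = 2.3597, b = 1.6609, c = 1.4355 rad; semiperimeter s = 2.7280.
By l'Huilier's theorem, tan(E/4) = √[tan(s/2) tan((s−a)/2) tan((s−b)/2) tan((s−c)/2)], giving spherical excess E = 2.2459 rad.
Area = E·R² = 2.2459 × (6371)² ≈ 91161141 km².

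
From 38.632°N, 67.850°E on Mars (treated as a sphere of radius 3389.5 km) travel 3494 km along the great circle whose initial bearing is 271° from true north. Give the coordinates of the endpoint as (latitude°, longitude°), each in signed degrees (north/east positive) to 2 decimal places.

19.43°, 2.43°

Angular distance δ = d/R = 3494/3389.5 = 1.03083 rad; initial bearing θ = 4.7298 rad.
sin φ₂ = sin φ₁ cos δ + cos φ₁ sin δ cos θ = (0.6243)(0.5141) + (0.7812)(0.8577)(0.0175) = 0.3327, so φ₂ = 19.43°.
Δλ = atan2(sin θ sin δ cos φ₁, cos δ − sin φ₁ sin φ₂) = atan2(-0.6699, 0.3064) = -65.421°.
λ₂ = 67.850° − 65.421° = 2.43°.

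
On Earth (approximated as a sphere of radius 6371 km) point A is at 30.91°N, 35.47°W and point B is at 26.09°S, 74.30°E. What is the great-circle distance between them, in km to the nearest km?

Let φ₁ = 0.5395 rad, φ₂ = -0.4554 rad, and Δλ = 1.9158 rad.
cos c = sin φ₁ sin φ₂ + cos φ₁ cos φ₂ cos Δλ = (0.5137)(-0.4398) + (0.8580)(0.8981)(-0.3382) = -0.48655,
so c = arccos(-0.48655) = 2.07893 rad.
Distance = R·c = 6371 × 2.0789 ≈ 13245 km.

13245 km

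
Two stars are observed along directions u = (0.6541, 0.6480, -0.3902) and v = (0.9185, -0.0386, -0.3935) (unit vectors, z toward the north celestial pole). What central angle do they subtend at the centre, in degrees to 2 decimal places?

u·v = 0.7293; |u| = 1.0000, |v| = 1.0000.
cos θ = (u·v)/(|u||v|) = 0.7293, so θ = 43.17°.

43.17°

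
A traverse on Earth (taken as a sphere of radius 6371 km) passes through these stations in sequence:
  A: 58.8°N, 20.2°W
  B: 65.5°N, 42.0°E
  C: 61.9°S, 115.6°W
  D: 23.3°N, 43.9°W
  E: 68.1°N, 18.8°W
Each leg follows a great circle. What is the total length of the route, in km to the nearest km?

Leg A→B: central angle 0.4980 rad, distance 3172.8 km.
Leg B→C: central angle 2.9585 rad, distance 18848.7 km.
Leg C→D: central angle 1.7855 rad, distance 11375.6 km.
Leg D→E: central angle 0.8268 rad, distance 5267.6 km.
Total: 3172.8 + 18848.7 + 11375.6 + 5267.6 ≈ 38665 km.

38665 km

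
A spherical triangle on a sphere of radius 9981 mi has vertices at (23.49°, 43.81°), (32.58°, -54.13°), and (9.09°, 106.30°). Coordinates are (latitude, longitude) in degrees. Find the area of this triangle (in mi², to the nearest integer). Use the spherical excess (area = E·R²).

Side lengths (central angles): a = 2.3447, b = 1.0687, c = 1.4627 rad; semiperimeter s = 2.4380.
By l'Huilier's theorem, tan(E/4) = √[tan(s/2) tan((s−a)/2) tan((s−b)/2) tan((s−c)/2)], giving spherical excess E = 0.9223 rad.
Area = E·R² = 0.9223 × (9981)² ≈ 91880800 mi².

91880800 mi²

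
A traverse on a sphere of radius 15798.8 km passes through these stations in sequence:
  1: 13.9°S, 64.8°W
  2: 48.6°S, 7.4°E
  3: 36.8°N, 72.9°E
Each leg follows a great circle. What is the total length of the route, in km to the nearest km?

Leg 1→2: central angle 1.1848 rad, distance 18719.2 km.
Leg 2→3: central angle 1.8026 rad, distance 28479.0 km.
Total: 18719.2 + 28479.0 ≈ 47198 km.

47198 km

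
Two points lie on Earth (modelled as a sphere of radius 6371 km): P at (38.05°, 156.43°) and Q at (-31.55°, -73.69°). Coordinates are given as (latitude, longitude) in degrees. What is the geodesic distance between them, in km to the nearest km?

15437 km

Let φ₁ = 0.6641 rad, φ₂ = -0.5507 rad, and Δλ = 2.2668 rad.
Haversine: a = sin²(Δφ/2) + cos φ₁ cos φ₂ sin²(Δλ/2) = 0.3257 + (0.7875)(0.8522)(0.8206) = 0.87639.
Central angle c = 2·arcsin(√a) = 2.42307 rad.
Distance = R·c = 6371 × 2.4231 ≈ 15437 km.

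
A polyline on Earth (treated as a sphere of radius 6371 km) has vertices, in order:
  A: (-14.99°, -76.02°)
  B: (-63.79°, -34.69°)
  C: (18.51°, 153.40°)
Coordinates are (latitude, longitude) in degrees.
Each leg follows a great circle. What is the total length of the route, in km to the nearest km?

21222 km

Leg A→B: central angle 0.9855 rad, distance 6278.8 km.
Leg B→C: central angle 2.3455 rad, distance 14942.9 km.
Total: 6278.8 + 14942.9 ≈ 21222 km.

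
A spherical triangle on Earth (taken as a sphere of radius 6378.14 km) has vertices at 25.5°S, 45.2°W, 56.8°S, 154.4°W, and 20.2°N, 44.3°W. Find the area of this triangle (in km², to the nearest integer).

19940739 km²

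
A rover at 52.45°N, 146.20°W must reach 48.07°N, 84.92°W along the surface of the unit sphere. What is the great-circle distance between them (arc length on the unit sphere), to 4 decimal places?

In radians: φ₁ = 0.9154, φ₂ = 0.8390, Δλ = 61.280° = 1.0695 rad.
cos c = sin φ₁ sin φ₂ + cos φ₁ cos φ₂ cos Δλ = (0.7928)(0.7440) + (0.6095)(0.6682)(0.4805) = 0.78552,
so c = arccos(0.78552) = 0.66725 rad.
On the unit sphere the arc length equals the central angle: 0.6673.

0.6673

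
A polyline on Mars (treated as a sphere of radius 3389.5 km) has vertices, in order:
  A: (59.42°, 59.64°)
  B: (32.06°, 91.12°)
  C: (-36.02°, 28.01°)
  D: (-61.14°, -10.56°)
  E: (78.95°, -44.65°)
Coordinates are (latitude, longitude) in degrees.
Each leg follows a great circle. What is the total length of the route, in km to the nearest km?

Leg A→B: central angle 0.6012 rad, distance 2037.6 km.
Leg B→C: central angle 1.5729 rad, distance 5331.4 km.
Leg C→D: central angle 0.6089 rad, distance 2064.0 km.
Leg D→E: central angle 2.4702 rad, distance 8372.7 km.
Total: 2037.6 + 5331.4 + 2064.0 + 8372.7 ≈ 17806 km.

17806 km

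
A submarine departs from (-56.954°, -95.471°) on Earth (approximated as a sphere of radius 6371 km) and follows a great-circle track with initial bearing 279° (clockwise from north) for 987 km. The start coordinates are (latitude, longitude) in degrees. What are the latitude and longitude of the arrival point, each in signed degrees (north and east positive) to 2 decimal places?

-54.59°, -110.72°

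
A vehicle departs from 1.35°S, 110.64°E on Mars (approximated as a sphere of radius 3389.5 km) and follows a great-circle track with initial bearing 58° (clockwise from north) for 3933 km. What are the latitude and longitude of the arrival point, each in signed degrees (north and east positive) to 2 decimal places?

28.45°, 172.82°

Angular distance δ = d/R = 3933/3389.5 = 1.16035 rad; initial bearing θ = 1.0123 rad.
sin φ₂ = sin φ₁ cos δ + cos φ₁ sin δ cos θ = (-0.0236)(0.3990) + (0.9997)(0.9169)(0.5299) = 0.4764, so φ₂ = 28.45°.
Δλ = atan2(sin θ sin δ cos φ₁, cos δ − sin φ₁ sin φ₂) = atan2(0.7774, 0.4102) = 62.179°.
λ₂ = 110.640° + 62.179° = 172.82°.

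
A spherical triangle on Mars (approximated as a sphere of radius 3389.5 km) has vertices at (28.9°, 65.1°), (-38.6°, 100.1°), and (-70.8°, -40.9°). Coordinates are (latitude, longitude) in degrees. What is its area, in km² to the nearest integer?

11704057 km²

Side lengths (central angles): a = 1.1708, b = 2.1362, c = 1.3089 rad; semiperimeter s = 2.3079.
By l'Huilier's theorem, tan(E/4) = √[tan(s/2) tan((s−a)/2) tan((s−b)/2) tan((s−c)/2)], giving spherical excess E = 1.0187 rad.
Area = E·R² = 1.0187 × (3389.5)² ≈ 11704057 km².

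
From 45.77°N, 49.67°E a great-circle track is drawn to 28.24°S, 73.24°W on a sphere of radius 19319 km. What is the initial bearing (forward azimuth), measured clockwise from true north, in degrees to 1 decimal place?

271.0°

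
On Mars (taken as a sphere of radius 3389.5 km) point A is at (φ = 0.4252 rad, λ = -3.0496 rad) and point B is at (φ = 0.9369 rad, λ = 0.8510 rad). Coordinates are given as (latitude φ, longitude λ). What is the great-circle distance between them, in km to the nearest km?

5525 km

With latitudes φ₁ = 24.362°, φ₂ = 53.680° and longitude difference Δλ = -136.512°:
cos c = sin φ₁ sin φ₂ + cos φ₁ cos φ₂ cos Δλ = (0.4125)(0.8057) + (0.9110)(0.5923)(-0.7255) = -0.05909,
so c = arccos(-0.05909) = 1.62992 rad.
Distance = R·c = 3389.5 × 1.6299 ≈ 5525 km.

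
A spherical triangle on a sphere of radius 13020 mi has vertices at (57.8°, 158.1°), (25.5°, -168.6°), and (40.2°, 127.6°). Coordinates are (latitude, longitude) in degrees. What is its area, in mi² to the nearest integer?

27524150 mi²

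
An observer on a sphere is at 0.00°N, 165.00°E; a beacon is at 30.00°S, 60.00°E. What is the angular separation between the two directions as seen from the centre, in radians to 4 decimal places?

1.7969 rad

In radians: φ₁ = 0.0000, φ₂ = -0.5236, Δλ = -105.000° = -1.8326 rad.
Haversine: a = sin²(Δφ/2) + cos φ₁ cos φ₂ sin²(Δλ/2) = 0.0670 + (1.0000)(0.8660)(0.6294) = 0.61207.
Central angle c = 2·arcsin(√a) = 1.79686 rad.
So the angular separation is 1.7969 rad.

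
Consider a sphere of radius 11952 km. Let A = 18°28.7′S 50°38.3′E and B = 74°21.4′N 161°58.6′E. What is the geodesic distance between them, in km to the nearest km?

23670 km

Let φ₁ = -0.3225 rad, φ₂ = 1.2978 rad, and Δλ = 1.9432 rad.
cos c = sin φ₁ sin φ₂ + cos φ₁ cos φ₂ cos Δλ = (-0.3169)(0.9630) + (0.9484)(0.2696)(-0.3639) = -0.39827,
so c = arccos(-0.39827) = 1.98042 rad.
Distance = R·c = 11952 × 1.9804 ≈ 23670 km.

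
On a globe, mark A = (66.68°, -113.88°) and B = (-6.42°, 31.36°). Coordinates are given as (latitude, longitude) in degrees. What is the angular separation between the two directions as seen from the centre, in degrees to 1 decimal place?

115.2°

With latitudes φ₁ = 66.680°, φ₂ = -6.420° and longitude difference Δλ = 145.240°:
cos c = sin φ₁ sin φ₂ + cos φ₁ cos φ₂ cos Δλ = (0.9183)(-0.1118) + (0.3959)(0.9937)(-0.8215) = -0.42586,
so c = arccos(-0.42586) = 2.01071 rad.
So the angular separation is 115.2°.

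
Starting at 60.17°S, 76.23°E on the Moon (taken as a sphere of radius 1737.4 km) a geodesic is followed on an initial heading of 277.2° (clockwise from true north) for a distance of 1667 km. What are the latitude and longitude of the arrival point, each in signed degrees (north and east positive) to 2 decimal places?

Angular distance δ = d/R = 1667/1737.4 = 0.95948 rad; initial bearing θ = 4.8381 rad.
sin φ₂ = sin φ₁ cos δ + cos φ₁ sin δ cos θ = (-0.8675)(0.5739) + (0.4974)(0.8189)(0.1253) = -0.4468, so φ₂ = -26.54°.
Δλ = atan2(sin θ sin δ cos φ₁, cos δ − sin φ₁ sin φ₂) = atan2(-0.4041, 0.1863) = -65.250°.
λ₂ = 76.230° − 65.250° = 10.98°.

-26.54°, 10.98°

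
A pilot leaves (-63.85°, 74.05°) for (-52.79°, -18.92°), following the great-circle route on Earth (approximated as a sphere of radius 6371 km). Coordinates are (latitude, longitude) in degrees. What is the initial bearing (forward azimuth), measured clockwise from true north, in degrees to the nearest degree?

238°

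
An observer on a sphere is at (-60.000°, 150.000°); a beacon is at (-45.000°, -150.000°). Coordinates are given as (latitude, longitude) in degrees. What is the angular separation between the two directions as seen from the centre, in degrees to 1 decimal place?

37.9°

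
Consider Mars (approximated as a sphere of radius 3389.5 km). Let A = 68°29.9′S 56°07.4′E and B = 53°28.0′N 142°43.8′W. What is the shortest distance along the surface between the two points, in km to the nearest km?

In radians: φ₁ = -1.1955, φ₂ = 0.9332, Δλ = 161.147° = 2.8125 rad.
cos c = sin φ₁ sin φ₂ + cos φ₁ cos φ₂ cos Δλ = (-0.9304)(0.8035) + (0.3665)(0.5953)(-0.9463) = -0.95408,
so c = arccos(-0.95408) = 2.83736 rad.
Distance = R·c = 3389.5 × 2.8374 ≈ 9617 km.

9617 km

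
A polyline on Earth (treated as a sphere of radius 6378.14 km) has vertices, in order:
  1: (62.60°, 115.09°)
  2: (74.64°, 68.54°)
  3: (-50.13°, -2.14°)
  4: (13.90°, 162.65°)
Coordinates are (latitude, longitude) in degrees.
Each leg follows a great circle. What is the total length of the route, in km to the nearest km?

Leg 1→2: central angle 0.3484 rad, distance 2221.9 km.
Leg 2→3: central angle 2.3239 rad, distance 14822.2 km.
Leg 3→4: central angle 2.4733 rad, distance 15774.8 km.
Total: 2221.9 + 14822.2 + 15774.8 ≈ 32819 km.

32819 km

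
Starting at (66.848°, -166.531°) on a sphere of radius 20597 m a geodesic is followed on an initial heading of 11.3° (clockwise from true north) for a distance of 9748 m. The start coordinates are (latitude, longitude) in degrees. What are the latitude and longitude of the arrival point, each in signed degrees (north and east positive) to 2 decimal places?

83.79°, -42.19°

Angular distance δ = d/R = 9748/20597 = 0.47327 rad; initial bearing θ = 0.1972 rad.
sin φ₂ = sin φ₁ cos δ + cos φ₁ sin δ cos θ = (0.9195)(0.8901) + (0.3932)(0.4558)(0.9806) = 0.9941, so φ₂ = 83.79°.
Δλ = atan2(sin θ sin δ cos φ₁, cos δ − sin φ₁ sin φ₂) = atan2(0.0351, -0.0240) = 124.339°.
λ₂ = -166.531° + 124.339° = -42.19°.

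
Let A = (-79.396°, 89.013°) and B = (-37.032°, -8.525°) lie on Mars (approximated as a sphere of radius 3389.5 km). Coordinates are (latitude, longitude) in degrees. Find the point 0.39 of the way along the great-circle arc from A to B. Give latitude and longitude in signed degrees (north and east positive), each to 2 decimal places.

-68.79°, 11.37°

Central angle δ = 0.9610 rad. Interpolating on the sphere with fraction f = 0.39:
P = [sin((1−f)δ)·A + sin(fδ)·B] / sin δ = 0.6748·A + 0.4466·B in Cartesian coordinates,
giving P = (0.3547, 0.0713, -0.9323), i.e. latitude -68.79°, longitude 11.37°.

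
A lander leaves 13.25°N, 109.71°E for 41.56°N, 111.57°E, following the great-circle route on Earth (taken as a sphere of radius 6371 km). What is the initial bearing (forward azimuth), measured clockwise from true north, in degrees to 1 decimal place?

Δλ = 1.860° = 0.0325 rad.
y = sin Δλ · cos φ₂ = (0.0325)(0.7483) = 0.0243
x = cos φ₁ sin φ₂ − sin φ₁ cos φ₂ cos Δλ = (0.9734)(0.6634) − (0.2292)(0.7483)(0.9995) = 0.4743
θ = atan2(y, x) = 2.93°, so the bearing is 2.9°.

2.9°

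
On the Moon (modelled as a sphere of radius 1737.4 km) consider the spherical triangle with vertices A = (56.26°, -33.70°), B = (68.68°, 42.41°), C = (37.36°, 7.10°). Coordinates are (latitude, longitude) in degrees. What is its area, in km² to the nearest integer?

502071 km²

Side lengths (central angles): a = 0.6416, b = 0.5757, c = 0.6039 rad; semiperimeter s = 0.9106.
By l'Huilier's theorem, tan(E/4) = √[tan(s/2) tan((s−a)/2) tan((s−b)/2) tan((s−c)/2)], giving spherical excess E = 0.1663 rad.
Area = E·R² = 0.1663 × (1737.4)² ≈ 502071 km².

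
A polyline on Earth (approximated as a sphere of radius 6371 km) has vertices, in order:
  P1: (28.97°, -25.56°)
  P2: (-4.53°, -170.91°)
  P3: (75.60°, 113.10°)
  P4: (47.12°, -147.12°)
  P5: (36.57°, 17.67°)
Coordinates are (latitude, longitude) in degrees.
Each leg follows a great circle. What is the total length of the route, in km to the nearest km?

41400 km

Leg P1→P2: central angle 2.4275 rad, distance 15465.8 km.
Leg P2→P3: central angle 1.5873 rad, distance 10112.6 km.
Leg P3→P4: central angle 0.8217 rad, distance 5234.7 km.
Leg P4→P5: central angle 1.6617 rad, distance 10586.6 km.
Total: 15465.8 + 10112.6 + 5234.7 + 10586.6 ≈ 41400 km.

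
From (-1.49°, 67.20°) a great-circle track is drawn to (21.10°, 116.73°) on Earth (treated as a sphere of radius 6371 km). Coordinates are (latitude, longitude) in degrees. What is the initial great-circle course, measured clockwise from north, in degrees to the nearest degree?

Δλ = 49.530° = 0.8645 rad.
y = sin Δλ · cos φ₂ = (0.7607)(0.9330) = 0.7097
x = cos φ₁ sin φ₂ − sin φ₁ cos φ₂ cos Δλ = (0.9997)(0.3600) − (-0.0260)(0.9330)(0.6490) = 0.3756
θ = atan2(y, x) = 62.11°, so the bearing is 62°.

62°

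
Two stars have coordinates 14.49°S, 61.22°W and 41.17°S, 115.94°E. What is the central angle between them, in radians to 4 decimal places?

2.1691 rad

In radians: φ₁ = -0.2529, φ₂ = -0.7186, Δλ = 177.160° = 3.0920 rad.
Haversine: a = sin²(Δφ/2) + cos φ₁ cos φ₂ sin²(Δλ/2) = 0.0532 + (0.9682)(0.7528)(0.9994) = 0.78160.
Central angle c = 2·arcsin(√a) = 2.16906 rad.
So the angular separation is 2.1691 rad.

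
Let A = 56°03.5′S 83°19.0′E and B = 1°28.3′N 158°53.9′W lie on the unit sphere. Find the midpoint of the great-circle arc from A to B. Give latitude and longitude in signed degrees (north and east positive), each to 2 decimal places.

-42.12°, 167.36°

The central angle between A and B is δ = 1.8562 rad.
With f = 0.5, the slerp weights are sin((1−f)δ)/sin δ = 0.8342 and sin(fδ)/sin δ = 0.8342.
Weighted sum of the unit vectors: (0.8342)·(0.0650,0.5546,-0.8296) + (0.8342)·(-0.9326,-0.3599,0.0257) = (-0.7238, 0.1624, -0.6706).
Converting back: φ = atan2(z, √(x²+y²)) = -42.12°, λ = atan2(y, x) = 167.36°.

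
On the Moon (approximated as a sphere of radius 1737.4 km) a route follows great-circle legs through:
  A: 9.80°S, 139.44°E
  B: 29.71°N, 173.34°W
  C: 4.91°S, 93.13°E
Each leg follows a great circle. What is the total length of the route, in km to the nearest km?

4721 km

Leg A→B: central angle 1.0507 rad, distance 1825.5 km.
Leg B→C: central angle 1.6666 rad, distance 2895.6 km.
Total: 1825.5 + 2895.6 ≈ 4721 km.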